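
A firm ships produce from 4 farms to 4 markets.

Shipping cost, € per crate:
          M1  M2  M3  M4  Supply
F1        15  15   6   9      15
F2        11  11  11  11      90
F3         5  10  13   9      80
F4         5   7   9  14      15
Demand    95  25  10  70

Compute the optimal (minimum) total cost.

Optimal allocation:
  F1–M3: 10 × €6 = €60
  F1–M4: 5 × €9 = €45
  F2–M2: 25 × €11 = €275
  F2–M4: 65 × €11 = €715
  F3–M1: 80 × €5 = €400
  F4–M1: 15 × €5 = €75
Total = 60 + 45 + 275 + 715 + 400 + 75 = €1570.

1570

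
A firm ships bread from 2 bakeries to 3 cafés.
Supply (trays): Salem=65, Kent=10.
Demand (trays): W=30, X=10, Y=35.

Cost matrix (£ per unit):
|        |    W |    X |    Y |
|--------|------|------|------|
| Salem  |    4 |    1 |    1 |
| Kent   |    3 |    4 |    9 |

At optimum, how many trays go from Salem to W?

20

Solving gives:
  Salem->W: 20 trays
  Salem->X: 10 trays
  Salem->Y: 35 trays
  Kent->W: 10 trays
Total cost = £155.
So Salem→W carries 20 trays.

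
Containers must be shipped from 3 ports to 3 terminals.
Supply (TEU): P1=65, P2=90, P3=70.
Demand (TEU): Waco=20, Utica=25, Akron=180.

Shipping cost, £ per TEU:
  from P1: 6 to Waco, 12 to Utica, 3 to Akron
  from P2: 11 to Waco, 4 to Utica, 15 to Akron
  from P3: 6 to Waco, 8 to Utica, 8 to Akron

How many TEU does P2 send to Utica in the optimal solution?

The minimum-cost plan:
  P1 to Akron: 65 × £3 = £195
  P2 to Waco: 20 × £11 = £220
  P2 to Utica: 25 × £4 = £100
  P2 to Akron: 45 × £15 = £675
  P3 to Akron: 70 × £8 = £560
Total cost = £1750.
So P2→Utica carries 25 TEU.

25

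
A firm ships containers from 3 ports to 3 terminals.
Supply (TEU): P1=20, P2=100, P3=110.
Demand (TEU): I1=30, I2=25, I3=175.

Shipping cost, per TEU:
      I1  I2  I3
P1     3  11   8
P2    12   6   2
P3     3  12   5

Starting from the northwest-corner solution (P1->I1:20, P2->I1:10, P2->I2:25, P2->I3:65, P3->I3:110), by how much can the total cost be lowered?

Current plan cost = 20·3 + 10·12 + 25·6 + 65·2 + 110·5 = 1010.
Optimal plan:
  P1 to I1: 20 × 3 = 60
  P2 to I2: 25 × 6 = 150
  P2 to I3: 75 × 2 = 150
  P3 to I1: 10 × 3 = 30
  P3 to I3: 100 × 5 = 500
Optimal cost = 890.
Saving = 1010 − 890 = 120.

120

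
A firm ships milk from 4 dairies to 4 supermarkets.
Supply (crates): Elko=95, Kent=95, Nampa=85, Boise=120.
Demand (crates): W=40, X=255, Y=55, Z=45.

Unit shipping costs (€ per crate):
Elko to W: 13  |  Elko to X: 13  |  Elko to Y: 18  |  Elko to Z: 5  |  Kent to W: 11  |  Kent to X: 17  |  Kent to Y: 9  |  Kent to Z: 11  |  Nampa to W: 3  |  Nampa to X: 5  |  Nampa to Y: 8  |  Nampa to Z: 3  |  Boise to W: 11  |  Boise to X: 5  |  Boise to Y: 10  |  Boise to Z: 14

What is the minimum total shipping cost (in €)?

One minimum-cost allocation:
  Elko→X: 50 × €13 = €650
  Elko→Z: 45 × €5 = €225
  Kent→W: 40 × €11 = €440
  Kent→Y: 55 × €9 = €495
  Nampa→X: 85 × €5 = €425
  Boise→X: 120 × €5 = €600
Total = 650 + 225 + 440 + 495 + 425 + 600 = €2835.

2835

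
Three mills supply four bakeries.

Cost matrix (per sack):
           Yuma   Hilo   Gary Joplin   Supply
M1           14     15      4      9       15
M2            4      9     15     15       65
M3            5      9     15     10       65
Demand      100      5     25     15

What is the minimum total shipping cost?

840

A cheapest plan:
  M1→Gary: 15 × 4 = 60
  M2→Yuma: 65 × 4 = 260
  M3→Yuma: 35 × 5 = 175
  M3→Hilo: 5 × 9 = 45
  M3→Gary: 10 × 15 = 150
  M3→Joplin: 15 × 10 = 150
Total = 60 + 260 + 175 + 45 + 150 + 150 = 840.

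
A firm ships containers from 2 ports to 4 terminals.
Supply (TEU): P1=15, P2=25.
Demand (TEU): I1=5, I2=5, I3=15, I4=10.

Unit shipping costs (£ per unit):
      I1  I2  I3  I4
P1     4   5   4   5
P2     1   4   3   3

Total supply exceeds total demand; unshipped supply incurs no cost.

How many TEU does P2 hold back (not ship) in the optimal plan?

Minimum-cost shipments:
  P1–I2: 5 × £5 = £25
  P1–I3: 5 × £4 = £20
  P2–I1: 5 × £1 = £5
  P2–I3: 10 × £3 = £30
  P2–I4: 10 × £3 = £30
Total cost = £110.
P2 ships 25 of its 25, leaving 0.

0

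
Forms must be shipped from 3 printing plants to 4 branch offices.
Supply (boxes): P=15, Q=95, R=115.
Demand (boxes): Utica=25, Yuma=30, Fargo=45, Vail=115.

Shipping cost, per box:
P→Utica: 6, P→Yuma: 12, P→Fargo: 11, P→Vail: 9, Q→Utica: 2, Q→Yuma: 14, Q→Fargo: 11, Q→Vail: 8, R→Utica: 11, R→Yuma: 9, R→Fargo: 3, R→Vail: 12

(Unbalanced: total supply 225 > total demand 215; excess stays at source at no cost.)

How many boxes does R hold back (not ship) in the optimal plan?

10

Minimum-cost shipments:
  P→Vail: 15 × 9 = 135
  Q→Utica: 25 × 2 = 50
  Q→Vail: 70 × 8 = 560
  R→Yuma: 30 × 9 = 270
  R→Fargo: 45 × 3 = 135
  R→Vail: 30 × 12 = 360
Total cost = 1510.
R ships 105 of its 115, leaving 10.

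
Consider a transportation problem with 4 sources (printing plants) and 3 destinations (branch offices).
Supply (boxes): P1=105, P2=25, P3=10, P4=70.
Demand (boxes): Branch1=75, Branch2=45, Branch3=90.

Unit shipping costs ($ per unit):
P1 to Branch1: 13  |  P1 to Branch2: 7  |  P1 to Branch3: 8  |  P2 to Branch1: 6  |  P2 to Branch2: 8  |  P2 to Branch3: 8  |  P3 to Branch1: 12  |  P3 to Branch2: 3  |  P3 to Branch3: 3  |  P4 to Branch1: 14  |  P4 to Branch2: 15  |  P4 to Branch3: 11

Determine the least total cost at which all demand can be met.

1895

One minimum-cost allocation:
  P1 to Branch2: 45 boxes
  P1 to Branch3: 60 boxes
  P2 to Branch1: 25 boxes
  P3 to Branch3: 10 boxes
  P4 to Branch1: 50 boxes
  P4 to Branch3: 20 boxes
Total cost = $1895.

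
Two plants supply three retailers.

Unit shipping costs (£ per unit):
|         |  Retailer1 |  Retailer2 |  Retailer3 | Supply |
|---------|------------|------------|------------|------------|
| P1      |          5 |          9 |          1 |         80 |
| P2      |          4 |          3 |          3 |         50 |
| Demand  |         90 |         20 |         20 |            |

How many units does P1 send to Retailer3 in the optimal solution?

20

Solving gives:
  P1 to Retailer1: 60 × £5 = £300
  P1 to Retailer3: 20 × £1 = £20
  P2 to Retailer1: 30 × £4 = £120
  P2 to Retailer2: 20 × £3 = £60
Total cost = £500.
So P1→Retailer3 carries 20 units.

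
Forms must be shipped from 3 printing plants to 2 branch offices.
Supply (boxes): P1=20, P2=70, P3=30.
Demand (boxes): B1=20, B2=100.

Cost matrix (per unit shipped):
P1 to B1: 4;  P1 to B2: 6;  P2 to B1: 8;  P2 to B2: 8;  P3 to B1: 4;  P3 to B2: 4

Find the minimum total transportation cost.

An optimal shipping plan:
  P1->B1: 20 × 4 = 80
  P2->B2: 70 × 8 = 560
  P3->B2: 30 × 4 = 120
Total = 80 + 560 + 120 = 760.
(Supply check: P1 ships 20; P2 ships 70; P3 ships 30.)

760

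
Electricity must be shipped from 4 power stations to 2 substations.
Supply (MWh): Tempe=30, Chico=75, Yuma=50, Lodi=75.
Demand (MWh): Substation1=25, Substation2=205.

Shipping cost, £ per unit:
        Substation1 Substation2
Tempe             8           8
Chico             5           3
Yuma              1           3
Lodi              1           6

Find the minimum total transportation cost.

One minimum-cost allocation:
  Tempe to Substation2: 30 × £8 = £240
  Chico to Substation2: 75 × £3 = £225
  Yuma to Substation2: 50 × £3 = £150
  Lodi to Substation1: 25 × £1 = £25
  Lodi to Substation2: 50 × £6 = £300
Total = 240 + 225 + 150 + 25 + 300 = £940.
(Supply check: Tempe ships 30; Chico ships 75; Yuma ships 50; Lodi ships 75.)

940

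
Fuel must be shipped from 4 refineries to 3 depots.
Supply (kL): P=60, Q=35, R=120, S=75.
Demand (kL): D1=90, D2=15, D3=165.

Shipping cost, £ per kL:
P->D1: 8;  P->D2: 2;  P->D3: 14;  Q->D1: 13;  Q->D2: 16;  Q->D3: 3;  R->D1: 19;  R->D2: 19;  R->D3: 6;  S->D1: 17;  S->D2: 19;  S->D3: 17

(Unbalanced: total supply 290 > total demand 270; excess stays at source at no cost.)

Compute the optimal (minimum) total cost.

One minimum-cost allocation:
  P->D1: 45 × £8 = £360
  P->D2: 15 × £2 = £30
  Q->D3: 35 × £3 = £105
  R->D3: 120 × £6 = £720
  S->D1: 45 × £17 = £765
  S->D3: 10 × £17 = £170
Total = 360 + 30 + 105 + 720 + 765 + 170 = £2150.

2150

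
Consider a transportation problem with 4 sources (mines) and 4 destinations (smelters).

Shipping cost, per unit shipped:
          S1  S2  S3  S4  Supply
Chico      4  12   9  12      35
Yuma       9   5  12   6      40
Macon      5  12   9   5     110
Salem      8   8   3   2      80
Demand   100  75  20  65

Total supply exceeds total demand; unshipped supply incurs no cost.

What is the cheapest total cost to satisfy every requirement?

1255

Optimal allocation:
  Chico to S1: 35 × 4 = 140
  Yuma to S2: 40 × 5 = 200
  Macon to S1: 65 × 5 = 325
  Macon to S4: 40 × 5 = 200
  Salem to S2: 35 × 8 = 280
  Salem to S3: 20 × 3 = 60
  Salem to S4: 25 × 2 = 50
Total = 140 + 200 + 325 + 200 + 280 + 60 + 50 = 1255.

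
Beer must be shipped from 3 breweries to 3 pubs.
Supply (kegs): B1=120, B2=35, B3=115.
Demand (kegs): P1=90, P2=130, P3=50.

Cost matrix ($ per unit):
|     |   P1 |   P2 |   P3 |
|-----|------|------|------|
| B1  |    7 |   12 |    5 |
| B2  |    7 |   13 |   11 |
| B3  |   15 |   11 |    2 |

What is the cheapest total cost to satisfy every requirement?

2225

A cheapest plan:
  B1->P1: 55 × $7 = $385
  B1->P2: 65 × $12 = $780
  B2->P1: 35 × $7 = $245
  B3->P2: 65 × $11 = $715
  B3->P3: 50 × $2 = $100
Total = 385 + 780 + 245 + 715 + 100 = $2225.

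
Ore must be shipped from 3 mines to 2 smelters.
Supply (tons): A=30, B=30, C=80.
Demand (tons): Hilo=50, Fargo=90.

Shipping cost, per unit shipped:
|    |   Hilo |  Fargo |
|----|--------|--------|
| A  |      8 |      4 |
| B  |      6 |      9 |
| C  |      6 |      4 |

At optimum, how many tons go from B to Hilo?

30

Optimal shipments:
  A->Fargo: 30 tons
  B->Hilo: 30 tons
  C->Hilo: 20 tons
  C->Fargo: 60 tons
Total cost = 660.
So B→Hilo carries 30 tons.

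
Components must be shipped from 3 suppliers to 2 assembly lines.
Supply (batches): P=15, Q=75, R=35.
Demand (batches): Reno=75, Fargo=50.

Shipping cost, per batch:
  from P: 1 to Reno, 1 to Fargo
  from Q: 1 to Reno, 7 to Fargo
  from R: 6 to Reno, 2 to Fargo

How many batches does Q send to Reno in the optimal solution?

75

Optimal shipments:
  P to Fargo: 15 batches
  Q to Reno: 75 batches
  R to Fargo: 35 batches
Total cost = 160.
So Q→Reno carries 75 batches.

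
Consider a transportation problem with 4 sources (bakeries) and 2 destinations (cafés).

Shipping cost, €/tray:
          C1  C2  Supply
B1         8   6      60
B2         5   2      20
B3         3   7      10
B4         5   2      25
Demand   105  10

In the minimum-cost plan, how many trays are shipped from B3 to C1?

The minimum-cost plan:
  B1 to C1: 60 × €8 = €480
  B2 to C1: 20 × €5 = €100
  B3 to C1: 10 × €3 = €30
  B4 to C1: 15 × €5 = €75
  B4 to C2: 10 × €2 = €20
Total cost = €705.
So B3→C1 carries 10 trays.

10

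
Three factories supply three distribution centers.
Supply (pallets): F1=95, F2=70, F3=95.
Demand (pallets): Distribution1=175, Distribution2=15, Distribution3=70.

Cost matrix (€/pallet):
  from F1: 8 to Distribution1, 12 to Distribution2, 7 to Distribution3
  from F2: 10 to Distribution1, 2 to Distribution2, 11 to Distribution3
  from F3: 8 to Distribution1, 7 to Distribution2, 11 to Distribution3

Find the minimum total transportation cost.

2030

A cheapest plan:
  F1->Distribution1: 25 × €8 = €200
  F1->Distribution3: 70 × €7 = €490
  F2->Distribution1: 55 × €10 = €550
  F2->Distribution2: 15 × €2 = €30
  F3->Distribution1: 95 × €8 = €760
Total = 200 + 490 + 550 + 30 + 760 = €2030.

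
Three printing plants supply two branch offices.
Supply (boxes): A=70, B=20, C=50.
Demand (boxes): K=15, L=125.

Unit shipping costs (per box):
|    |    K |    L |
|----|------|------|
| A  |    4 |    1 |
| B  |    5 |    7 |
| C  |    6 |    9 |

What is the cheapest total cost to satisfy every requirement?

An optimal shipping plan:
  A→L: 70 × 1 = 70
  B→L: 20 × 7 = 140
  C→K: 15 × 6 = 90
  C→L: 35 × 9 = 315
Total = 70 + 140 + 90 + 315 = 615.
(Supply check: A ships 70; B ships 20; C ships 50.)

615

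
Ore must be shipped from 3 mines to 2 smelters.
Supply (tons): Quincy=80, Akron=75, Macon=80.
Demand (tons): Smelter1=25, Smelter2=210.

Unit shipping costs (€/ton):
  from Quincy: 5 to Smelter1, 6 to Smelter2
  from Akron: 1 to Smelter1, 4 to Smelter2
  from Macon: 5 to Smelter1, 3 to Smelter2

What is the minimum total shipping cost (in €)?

One minimum-cost allocation:
  Quincy–Smelter2: 80 × €6 = €480
  Akron–Smelter1: 25 × €1 = €25
  Akron–Smelter2: 50 × €4 = €200
  Macon–Smelter2: 80 × €3 = €240
Total = 480 + 25 + 200 + 240 = €945.

945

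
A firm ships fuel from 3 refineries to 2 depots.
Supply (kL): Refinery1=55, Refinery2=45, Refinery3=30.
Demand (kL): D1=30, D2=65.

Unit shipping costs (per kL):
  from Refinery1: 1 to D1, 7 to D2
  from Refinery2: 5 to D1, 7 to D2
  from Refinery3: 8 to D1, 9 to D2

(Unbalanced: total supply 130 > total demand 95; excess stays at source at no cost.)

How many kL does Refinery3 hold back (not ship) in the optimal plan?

30

An optimal plan:
  Refinery1->D1: 30 kL
  Refinery1->D2: 25 kL
  Refinery2->D2: 40 kL
Total cost = 485.
Refinery3 ships 0 of its 30, leaving 30.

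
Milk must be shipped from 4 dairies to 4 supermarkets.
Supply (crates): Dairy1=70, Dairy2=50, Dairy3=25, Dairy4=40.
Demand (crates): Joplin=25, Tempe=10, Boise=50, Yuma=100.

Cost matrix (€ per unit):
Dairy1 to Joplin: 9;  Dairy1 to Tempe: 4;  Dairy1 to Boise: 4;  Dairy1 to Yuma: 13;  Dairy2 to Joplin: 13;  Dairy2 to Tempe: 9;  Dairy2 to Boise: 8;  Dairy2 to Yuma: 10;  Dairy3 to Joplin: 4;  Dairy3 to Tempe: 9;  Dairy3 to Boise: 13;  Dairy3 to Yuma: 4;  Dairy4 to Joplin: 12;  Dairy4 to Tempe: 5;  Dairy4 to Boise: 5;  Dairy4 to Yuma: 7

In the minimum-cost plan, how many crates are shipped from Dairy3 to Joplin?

15

Solving gives:
  Dairy1→Joplin: 10 × €9 = €90
  Dairy1→Tempe: 10 × €4 = €40
  Dairy1→Boise: 50 × €4 = €200
  Dairy2→Yuma: 50 × €10 = €500
  Dairy3→Joplin: 15 × €4 = €60
  Dairy3→Yuma: 10 × €4 = €40
  Dairy4→Yuma: 40 × €7 = €280
Total cost = €1210.
So Dairy3→Joplin carries 15 crates.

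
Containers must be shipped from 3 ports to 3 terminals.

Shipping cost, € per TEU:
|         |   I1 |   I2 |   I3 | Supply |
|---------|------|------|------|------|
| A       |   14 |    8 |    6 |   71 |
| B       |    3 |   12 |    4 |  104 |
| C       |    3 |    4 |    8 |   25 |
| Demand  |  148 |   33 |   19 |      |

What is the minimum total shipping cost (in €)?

Optimal allocation:
  A to I1: 19 × €14 = €266
  A to I2: 33 × €8 = €264
  A to I3: 19 × €6 = €114
  B to I1: 104 × €3 = €312
  C to I1: 25 × €3 = €75
Total = 266 + 264 + 114 + 312 + 75 = €1031.

1031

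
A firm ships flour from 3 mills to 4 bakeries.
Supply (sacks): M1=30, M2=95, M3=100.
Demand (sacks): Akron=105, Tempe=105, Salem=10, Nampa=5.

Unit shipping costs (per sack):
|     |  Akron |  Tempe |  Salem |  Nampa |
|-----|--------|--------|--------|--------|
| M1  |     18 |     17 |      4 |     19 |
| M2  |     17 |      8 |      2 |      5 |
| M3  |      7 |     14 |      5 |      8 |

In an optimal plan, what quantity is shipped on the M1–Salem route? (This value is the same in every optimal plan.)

The minimum-cost plan:
  M1 to Akron: 5 sacks
  M1 to Tempe: 15 sacks
  M1 to Salem: 10 sacks
  M2 to Tempe: 90 sacks
  M2 to Nampa: 5 sacks
  M3 to Akron: 100 sacks
Total cost = 1830.
So M1→Salem carries 10 sacks.

10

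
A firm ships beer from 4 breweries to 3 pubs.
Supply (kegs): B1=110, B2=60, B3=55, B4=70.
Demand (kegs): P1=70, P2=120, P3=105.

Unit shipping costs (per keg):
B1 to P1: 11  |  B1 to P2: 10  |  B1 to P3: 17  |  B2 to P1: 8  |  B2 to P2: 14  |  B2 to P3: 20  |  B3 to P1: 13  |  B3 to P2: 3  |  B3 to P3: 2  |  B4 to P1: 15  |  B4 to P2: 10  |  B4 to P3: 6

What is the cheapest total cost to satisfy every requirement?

An optimal shipping plan:
  B1–P1: 10 × 11 = 110
  B1–P2: 100 × 10 = 1000
  B2–P1: 60 × 8 = 480
  B3–P2: 20 × 3 = 60
  B3–P3: 35 × 2 = 70
  B4–P3: 70 × 6 = 420
Total = 110 + 1000 + 480 + 60 + 70 + 420 = 2140.

2140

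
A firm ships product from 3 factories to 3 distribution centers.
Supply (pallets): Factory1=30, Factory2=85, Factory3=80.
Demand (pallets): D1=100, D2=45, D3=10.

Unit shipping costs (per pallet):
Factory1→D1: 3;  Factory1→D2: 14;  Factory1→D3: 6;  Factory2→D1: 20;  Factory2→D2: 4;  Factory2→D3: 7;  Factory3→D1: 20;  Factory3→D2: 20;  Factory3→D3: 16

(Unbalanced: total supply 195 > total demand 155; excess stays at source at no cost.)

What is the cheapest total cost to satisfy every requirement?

An optimal shipping plan:
  Factory1–D1: 30 pallets
  Factory2–D1: 30 pallets
  Factory2–D2: 45 pallets
  Factory2–D3: 10 pallets
  Factory3–D1: 40 pallets
Total cost = 1740.
(Supply check: Factory1 ships 30; Factory2 ships 85; Factory3 ships 40.)

1740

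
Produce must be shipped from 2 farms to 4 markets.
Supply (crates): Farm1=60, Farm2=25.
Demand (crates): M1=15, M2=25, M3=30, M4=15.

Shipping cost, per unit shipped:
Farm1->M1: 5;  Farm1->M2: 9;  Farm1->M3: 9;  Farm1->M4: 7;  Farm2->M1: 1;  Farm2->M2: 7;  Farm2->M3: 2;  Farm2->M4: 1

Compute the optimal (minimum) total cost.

500

A cheapest plan:
  Farm1→M1: 15 × 5 = 75
  Farm1→M2: 25 × 9 = 225
  Farm1→M3: 5 × 9 = 45
  Farm1→M4: 15 × 7 = 105
  Farm2→M3: 25 × 2 = 50
Total = 75 + 225 + 45 + 105 + 50 = 500.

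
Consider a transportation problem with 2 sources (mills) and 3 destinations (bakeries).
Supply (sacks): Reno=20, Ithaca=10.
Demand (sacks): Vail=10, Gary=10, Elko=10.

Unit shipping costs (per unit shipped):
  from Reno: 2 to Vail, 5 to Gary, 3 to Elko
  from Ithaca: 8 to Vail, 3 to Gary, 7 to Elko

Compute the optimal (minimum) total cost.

A cheapest plan:
  Reno to Vail: 10 × 2 = 20
  Reno to Elko: 10 × 3 = 30
  Ithaca to Gary: 10 × 3 = 30
Total = 20 + 30 + 30 = 80.
(Supply check: Reno ships 20; Ithaca ships 10.)

80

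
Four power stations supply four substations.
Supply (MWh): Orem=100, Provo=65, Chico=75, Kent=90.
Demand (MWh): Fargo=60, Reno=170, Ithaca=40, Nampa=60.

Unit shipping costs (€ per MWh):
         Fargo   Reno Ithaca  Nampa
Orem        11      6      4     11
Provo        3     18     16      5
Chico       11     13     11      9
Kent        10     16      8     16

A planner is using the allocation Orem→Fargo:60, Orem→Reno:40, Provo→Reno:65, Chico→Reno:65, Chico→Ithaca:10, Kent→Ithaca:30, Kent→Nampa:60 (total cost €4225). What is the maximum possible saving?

Current plan cost = 60·11 + 40·6 + 65·18 + 65·13 + 10·11 + 30·8 + 60·16 = €4225.
Optimal plan:
  Orem→Reno: 100 × €6 = €600
  Provo→Fargo: 10 × €3 = €30
  Provo→Nampa: 55 × €5 = €275
  Chico→Reno: 70 × €13 = €910
  Chico→Nampa: 5 × €9 = €45
  Kent→Fargo: 50 × €10 = €500
  Kent→Ithaca: 40 × €8 = €320
Optimal cost = €2680.
Saving = 4225 − 2680 = €1545.

1545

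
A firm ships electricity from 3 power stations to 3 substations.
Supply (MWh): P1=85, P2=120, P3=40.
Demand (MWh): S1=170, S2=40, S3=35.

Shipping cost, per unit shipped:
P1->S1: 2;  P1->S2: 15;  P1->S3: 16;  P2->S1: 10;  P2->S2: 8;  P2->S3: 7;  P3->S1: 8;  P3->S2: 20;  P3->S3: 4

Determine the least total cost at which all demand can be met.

1470

An optimal shipping plan:
  P1->S1: 85 × 2 = 170
  P2->S1: 80 × 10 = 800
  P2->S2: 40 × 8 = 320
  P3->S1: 5 × 8 = 40
  P3->S3: 35 × 4 = 140
Total = 170 + 800 + 320 + 40 + 140 = 1470.
(Supply check: P1 ships 85; P2 ships 120; P3 ships 40.)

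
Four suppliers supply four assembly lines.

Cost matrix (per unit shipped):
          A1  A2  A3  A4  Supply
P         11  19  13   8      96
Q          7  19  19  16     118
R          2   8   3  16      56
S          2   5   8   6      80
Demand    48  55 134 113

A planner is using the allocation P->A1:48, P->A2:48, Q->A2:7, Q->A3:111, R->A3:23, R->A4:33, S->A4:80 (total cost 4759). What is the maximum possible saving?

Current plan cost = 48·11 + 48·19 + 7·19 + 111·19 + 23·3 + 33·16 + 80·6 = 4759.
Optimal plan:
  P->A4: 96 × 8 = 768
  Q->A1: 48 × 7 = 336
  Q->A3: 53 × 19 = 1007
  Q->A4: 17 × 16 = 272
  R->A3: 56 × 3 = 168
  S->A2: 55 × 5 = 275
  S->A3: 25 × 8 = 200
Optimal cost = 3026.
Saving = 4759 − 3026 = 1733.

1733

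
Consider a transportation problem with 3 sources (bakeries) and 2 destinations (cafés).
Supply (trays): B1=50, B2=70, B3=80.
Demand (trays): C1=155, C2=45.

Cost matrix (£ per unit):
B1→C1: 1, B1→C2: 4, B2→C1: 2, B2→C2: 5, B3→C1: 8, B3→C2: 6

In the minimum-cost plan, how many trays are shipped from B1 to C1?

Optimal shipments:
  B1->C1: 50 trays
  B2->C1: 70 trays
  B3->C1: 35 trays
  B3->C2: 45 trays
Total cost = £740.
So B1→C1 carries 50 trays.

50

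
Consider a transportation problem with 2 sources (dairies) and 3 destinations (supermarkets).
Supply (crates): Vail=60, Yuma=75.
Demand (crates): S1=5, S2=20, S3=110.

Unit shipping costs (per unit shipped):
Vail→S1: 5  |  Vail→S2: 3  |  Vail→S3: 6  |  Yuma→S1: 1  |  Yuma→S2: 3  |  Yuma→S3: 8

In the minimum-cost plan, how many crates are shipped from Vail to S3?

Optimal shipments:
  Vail->S3: 60 × 6 = 360
  Yuma->S1: 5 × 1 = 5
  Yuma->S2: 20 × 3 = 60
  Yuma->S3: 50 × 8 = 400
Total cost = 825.
So Vail→S3 carries 60 crates.

60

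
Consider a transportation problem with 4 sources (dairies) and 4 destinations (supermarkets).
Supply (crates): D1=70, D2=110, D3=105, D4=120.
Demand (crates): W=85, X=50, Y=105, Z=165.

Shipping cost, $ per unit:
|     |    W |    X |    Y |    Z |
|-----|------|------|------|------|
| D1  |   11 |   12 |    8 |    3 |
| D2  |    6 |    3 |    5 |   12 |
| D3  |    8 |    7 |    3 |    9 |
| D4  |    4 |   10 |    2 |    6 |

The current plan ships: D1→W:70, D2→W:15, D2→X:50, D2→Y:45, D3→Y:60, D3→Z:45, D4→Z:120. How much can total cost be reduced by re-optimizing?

Current plan cost = 70·11 + 15·6 + 50·3 + 45·5 + 60·3 + 45·9 + 120·6 = $2540.
Optimal plan:
  D1→Z: 70 × $3 = $210
  D2→W: 60 × $6 = $360
  D2→X: 50 × $3 = $150
  D3→Y: 105 × $3 = $315
  D4→W: 25 × $4 = $100
  D4→Z: 95 × $6 = $570
Optimal cost = $1705.
Saving = 2540 − 1705 = $835.

835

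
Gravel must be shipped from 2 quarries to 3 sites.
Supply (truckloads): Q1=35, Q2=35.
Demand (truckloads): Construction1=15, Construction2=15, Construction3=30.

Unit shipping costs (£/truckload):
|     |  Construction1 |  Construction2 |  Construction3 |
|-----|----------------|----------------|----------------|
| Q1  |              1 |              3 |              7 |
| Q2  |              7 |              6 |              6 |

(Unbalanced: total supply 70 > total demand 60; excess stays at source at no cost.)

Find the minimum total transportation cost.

240

Optimal allocation:
  Q1→Construction1: 15 truckloads
  Q1→Construction2: 15 truckloads
  Q2→Construction3: 30 truckloads
Total cost = £240.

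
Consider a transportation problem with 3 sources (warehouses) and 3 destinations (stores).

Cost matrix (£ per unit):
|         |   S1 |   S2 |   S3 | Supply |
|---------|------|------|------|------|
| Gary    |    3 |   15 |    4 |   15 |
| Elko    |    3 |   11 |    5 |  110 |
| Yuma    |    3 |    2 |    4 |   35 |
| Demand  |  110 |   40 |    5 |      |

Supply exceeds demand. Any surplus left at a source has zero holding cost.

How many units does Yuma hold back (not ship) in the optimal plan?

Minimum-cost shipments:
  Gary to S1: 5 × £3 = £15
  Gary to S3: 5 × £4 = £20
  Elko to S1: 105 × £3 = £315
  Elko to S2: 5 × £11 = £55
  Yuma to S2: 35 × £2 = £70
Total cost = £475.
Yuma ships 35 of its 35, leaving 0.

0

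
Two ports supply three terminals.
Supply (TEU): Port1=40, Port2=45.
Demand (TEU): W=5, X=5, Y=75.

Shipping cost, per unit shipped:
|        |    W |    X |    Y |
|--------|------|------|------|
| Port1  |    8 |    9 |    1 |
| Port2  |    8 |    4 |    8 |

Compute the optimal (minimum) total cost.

One minimum-cost allocation:
  Port1 to Y: 40 × 1 = 40
  Port2 to W: 5 × 8 = 40
  Port2 to X: 5 × 4 = 20
  Port2 to Y: 35 × 8 = 280
Total = 40 + 40 + 20 + 280 = 380.

380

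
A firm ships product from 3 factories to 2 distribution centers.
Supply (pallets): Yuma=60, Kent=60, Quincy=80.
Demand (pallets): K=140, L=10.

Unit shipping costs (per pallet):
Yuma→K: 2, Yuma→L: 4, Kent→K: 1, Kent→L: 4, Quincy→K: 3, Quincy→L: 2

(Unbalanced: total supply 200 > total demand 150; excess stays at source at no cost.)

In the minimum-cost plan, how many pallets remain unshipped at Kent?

0

Minimum-cost shipments:
  Yuma to K: 60 × 2 = 120
  Kent to K: 60 × 1 = 60
  Quincy to K: 20 × 3 = 60
  Quincy to L: 10 × 2 = 20
Total cost = 260.
Kent ships 60 of its 60, leaving 0.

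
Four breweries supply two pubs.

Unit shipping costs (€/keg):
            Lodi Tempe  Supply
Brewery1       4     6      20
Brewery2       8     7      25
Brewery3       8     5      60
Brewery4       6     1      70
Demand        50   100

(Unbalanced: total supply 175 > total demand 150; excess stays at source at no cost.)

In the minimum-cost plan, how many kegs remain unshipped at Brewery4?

An optimal plan:
  Brewery1->Lodi: 20 × €4 = €80
  Brewery3->Lodi: 30 × €8 = €240
  Brewery3->Tempe: 30 × €5 = €150
  Brewery4->Tempe: 70 × €1 = €70
Total cost = €540.
Brewery4 ships 70 of its 70, leaving 0.

0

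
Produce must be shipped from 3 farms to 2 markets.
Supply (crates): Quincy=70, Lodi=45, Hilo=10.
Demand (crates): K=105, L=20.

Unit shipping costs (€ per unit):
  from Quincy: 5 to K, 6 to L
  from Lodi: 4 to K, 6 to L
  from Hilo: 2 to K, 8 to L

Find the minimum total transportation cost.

570

An optimal shipping plan:
  Quincy–K: 50 × €5 = €250
  Quincy–L: 20 × €6 = €120
  Lodi–K: 45 × €4 = €180
  Hilo–K: 10 × €2 = €20
Total = 250 + 120 + 180 + 20 = €570.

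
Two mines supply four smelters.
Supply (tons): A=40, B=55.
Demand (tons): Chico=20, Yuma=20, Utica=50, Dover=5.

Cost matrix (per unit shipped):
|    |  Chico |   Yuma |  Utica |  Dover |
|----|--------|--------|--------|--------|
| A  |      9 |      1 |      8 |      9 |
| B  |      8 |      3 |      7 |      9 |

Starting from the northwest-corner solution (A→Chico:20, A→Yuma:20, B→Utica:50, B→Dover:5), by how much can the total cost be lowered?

5

Current plan cost = 20·9 + 20·1 + 50·7 + 5·9 = 595.
Optimal plan:
  A→Yuma: 20 × 1 = 20
  A→Utica: 15 × 8 = 120
  A→Dover: 5 × 9 = 45
  B→Chico: 20 × 8 = 160
  B→Utica: 35 × 7 = 245
Optimal cost = 590.
Saving = 595 − 590 = 5.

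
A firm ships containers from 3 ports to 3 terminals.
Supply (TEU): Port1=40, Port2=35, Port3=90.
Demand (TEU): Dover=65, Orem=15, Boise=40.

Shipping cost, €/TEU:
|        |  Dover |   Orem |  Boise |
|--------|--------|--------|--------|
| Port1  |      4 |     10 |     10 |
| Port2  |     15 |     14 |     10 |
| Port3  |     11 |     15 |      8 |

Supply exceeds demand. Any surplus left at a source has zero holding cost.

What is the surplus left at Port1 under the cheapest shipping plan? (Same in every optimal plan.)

0

Minimum-cost shipments:
  Port1 to Dover: 40 × €4 = €160
  Port2 to Orem: 15 × €14 = €210
  Port3 to Dover: 25 × €11 = €275
  Port3 to Boise: 40 × €8 = €320
Total cost = €965.
Port1 ships 40 of its 40, leaving 0.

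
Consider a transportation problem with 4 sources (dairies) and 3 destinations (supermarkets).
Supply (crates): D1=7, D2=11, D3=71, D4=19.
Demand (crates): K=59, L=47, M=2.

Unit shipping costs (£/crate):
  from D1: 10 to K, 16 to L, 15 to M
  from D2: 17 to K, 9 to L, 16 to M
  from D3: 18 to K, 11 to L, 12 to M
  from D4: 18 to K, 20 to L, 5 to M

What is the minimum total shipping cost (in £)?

An optimal shipping plan:
  D1→K: 7 × £10 = £70
  D2→L: 11 × £9 = £99
  D3→K: 35 × £18 = £630
  D3→L: 36 × £11 = £396
  D4→K: 17 × £18 = £306
  D4→M: 2 × £5 = £10
Total = 70 + 99 + 630 + 396 + 306 + 10 = £1511.

1511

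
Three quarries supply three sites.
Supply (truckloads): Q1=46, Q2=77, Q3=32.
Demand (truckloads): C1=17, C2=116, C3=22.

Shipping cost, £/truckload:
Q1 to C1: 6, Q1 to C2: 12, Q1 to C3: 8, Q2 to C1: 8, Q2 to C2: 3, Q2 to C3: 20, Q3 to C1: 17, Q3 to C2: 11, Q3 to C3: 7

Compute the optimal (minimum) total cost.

A cheapest plan:
  Q1 to C1: 17 truckloads
  Q1 to C2: 7 truckloads
  Q1 to C3: 22 truckloads
  Q2 to C2: 77 truckloads
  Q3 to C2: 32 truckloads
Total cost = £945.

945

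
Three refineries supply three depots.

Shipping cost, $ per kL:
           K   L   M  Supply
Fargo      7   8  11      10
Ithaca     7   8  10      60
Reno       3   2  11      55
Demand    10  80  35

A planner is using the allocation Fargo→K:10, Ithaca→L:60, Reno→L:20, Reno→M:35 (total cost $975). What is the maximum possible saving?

Current plan cost = 10·7 + 60·8 + 20·2 + 35·11 = $975.
Optimal plan:
  Fargo–L: 10 kL
  Ithaca–K: 10 kL
  Ithaca–L: 15 kL
  Ithaca–M: 35 kL
  Reno–L: 55 kL
Optimal cost = $730.
Saving = 975 − 730 = $245.

245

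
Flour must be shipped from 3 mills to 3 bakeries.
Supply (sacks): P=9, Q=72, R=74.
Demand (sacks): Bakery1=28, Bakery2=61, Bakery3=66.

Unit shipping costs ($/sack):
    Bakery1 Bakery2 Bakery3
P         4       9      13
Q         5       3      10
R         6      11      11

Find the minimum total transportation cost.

One minimum-cost allocation:
  P to Bakery1: 9 × $4 = $36
  Q to Bakery2: 61 × $3 = $183
  Q to Bakery3: 11 × $10 = $110
  R to Bakery1: 19 × $6 = $114
  R to Bakery3: 55 × $11 = $605
Total = 36 + 183 + 110 + 114 + 605 = $1048.

1048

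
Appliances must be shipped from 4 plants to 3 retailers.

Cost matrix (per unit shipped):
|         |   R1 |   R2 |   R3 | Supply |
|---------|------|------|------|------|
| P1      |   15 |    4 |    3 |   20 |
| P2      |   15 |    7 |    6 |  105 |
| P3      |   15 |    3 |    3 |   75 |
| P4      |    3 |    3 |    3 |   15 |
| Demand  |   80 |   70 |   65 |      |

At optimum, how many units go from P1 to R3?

Solving gives:
  P1–R3: 20 × 3 = 60
  P2–R1: 65 × 15 = 975
  P2–R3: 40 × 6 = 240
  P3–R2: 70 × 3 = 210
  P3–R3: 5 × 3 = 15
  P4–R1: 15 × 3 = 45
Total cost = 1545.
So P1→R3 carries 20 units.

20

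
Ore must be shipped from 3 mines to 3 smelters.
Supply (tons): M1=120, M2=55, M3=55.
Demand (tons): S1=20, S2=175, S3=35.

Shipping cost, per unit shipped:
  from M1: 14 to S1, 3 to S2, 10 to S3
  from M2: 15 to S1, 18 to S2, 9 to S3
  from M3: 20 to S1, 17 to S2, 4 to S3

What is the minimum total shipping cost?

1770

A cheapest plan:
  M1 to S2: 120 × 3 = 360
  M2 to S1: 20 × 15 = 300
  M2 to S2: 35 × 18 = 630
  M3 to S2: 20 × 17 = 340
  M3 to S3: 35 × 4 = 140
Total = 360 + 300 + 630 + 340 + 140 = 1770.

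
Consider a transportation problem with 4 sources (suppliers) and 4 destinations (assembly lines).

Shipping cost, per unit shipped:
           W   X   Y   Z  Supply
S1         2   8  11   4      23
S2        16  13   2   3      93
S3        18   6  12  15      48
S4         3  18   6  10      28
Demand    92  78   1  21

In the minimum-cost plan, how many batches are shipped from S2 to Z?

21

The minimum-cost plan:
  S1–W: 23 × 2 = 46
  S2–W: 41 × 16 = 656
  S2–X: 30 × 13 = 390
  S2–Y: 1 × 2 = 2
  S2–Z: 21 × 3 = 63
  S3–X: 48 × 6 = 288
  S4–W: 28 × 3 = 84
Total cost = 1529.
So S2→Z carries 21 batches.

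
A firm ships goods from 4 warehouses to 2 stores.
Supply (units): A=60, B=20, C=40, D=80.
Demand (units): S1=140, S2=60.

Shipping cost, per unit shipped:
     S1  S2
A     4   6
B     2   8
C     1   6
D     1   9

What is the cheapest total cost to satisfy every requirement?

An optimal shipping plan:
  A->S2: 60 × 6 = 360
  B->S1: 20 × 2 = 40
  C->S1: 40 × 1 = 40
  D->S1: 80 × 1 = 80
Total = 360 + 40 + 40 + 80 = 520.
(Supply check: A ships 60; B ships 20; C ships 40; D ships 80.)

520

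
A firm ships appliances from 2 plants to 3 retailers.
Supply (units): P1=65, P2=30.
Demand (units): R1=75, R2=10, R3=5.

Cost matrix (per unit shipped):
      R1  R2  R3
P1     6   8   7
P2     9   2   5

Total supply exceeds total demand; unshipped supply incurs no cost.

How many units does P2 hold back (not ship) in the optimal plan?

Minimum-cost shipments:
  P1–R1: 65 × 6 = 390
  P2–R1: 10 × 9 = 90
  P2–R2: 10 × 2 = 20
  P2–R3: 5 × 5 = 25
Total cost = 525.
P2 ships 25 of its 30, leaving 5.

5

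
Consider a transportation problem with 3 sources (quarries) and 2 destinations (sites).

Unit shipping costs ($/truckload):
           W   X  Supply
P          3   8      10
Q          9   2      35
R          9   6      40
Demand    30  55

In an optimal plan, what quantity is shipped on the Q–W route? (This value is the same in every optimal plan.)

0

Solving gives:
  P->W: 10 × $3 = $30
  Q->X: 35 × $2 = $70
  R->W: 20 × $9 = $180
  R->X: 20 × $6 = $120
Total cost = $400.
The route Q→W is not used.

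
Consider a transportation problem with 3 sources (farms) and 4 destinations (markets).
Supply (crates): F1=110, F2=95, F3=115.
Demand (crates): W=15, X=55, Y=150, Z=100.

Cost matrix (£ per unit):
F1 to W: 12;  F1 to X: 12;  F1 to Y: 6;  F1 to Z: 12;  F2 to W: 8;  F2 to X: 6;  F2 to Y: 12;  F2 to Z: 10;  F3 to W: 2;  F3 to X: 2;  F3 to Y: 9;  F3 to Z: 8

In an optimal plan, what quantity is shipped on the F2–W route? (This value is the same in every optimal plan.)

0

Solving gives:
  F1->Y: 110 × £6 = £660
  F2->Z: 95 × £10 = £950
  F3->W: 15 × £2 = £30
  F3->X: 55 × £2 = £110
  F3->Y: 40 × £9 = £360
  F3->Z: 5 × £8 = £40
Total cost = £2150.
The route F2→W is not used.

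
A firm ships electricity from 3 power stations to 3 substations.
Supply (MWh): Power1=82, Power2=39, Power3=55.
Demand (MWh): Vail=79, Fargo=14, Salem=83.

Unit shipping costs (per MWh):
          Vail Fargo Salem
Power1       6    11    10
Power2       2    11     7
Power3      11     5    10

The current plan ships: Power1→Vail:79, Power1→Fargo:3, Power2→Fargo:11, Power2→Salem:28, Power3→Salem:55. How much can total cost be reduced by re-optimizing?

156

Current plan cost = 79·6 + 3·11 + 11·11 + 28·7 + 55·10 = 1374.
Optimal plan:
  Power1→Vail: 40 × 6 = 240
  Power1→Salem: 42 × 10 = 420
  Power2→Vail: 39 × 2 = 78
  Power3→Fargo: 14 × 5 = 70
  Power3→Salem: 41 × 10 = 410
Optimal cost = 1218.
Saving = 1374 − 1218 = 156.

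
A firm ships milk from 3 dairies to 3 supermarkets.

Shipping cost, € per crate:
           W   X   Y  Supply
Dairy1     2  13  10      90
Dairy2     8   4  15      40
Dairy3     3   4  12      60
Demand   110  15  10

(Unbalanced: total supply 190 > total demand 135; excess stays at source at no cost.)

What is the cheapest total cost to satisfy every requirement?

410

One minimum-cost allocation:
  Dairy1–W: 80 × €2 = €160
  Dairy1–Y: 10 × €10 = €100
  Dairy2–X: 15 × €4 = €60
  Dairy3–W: 30 × €3 = €90
Total = 160 + 100 + 60 + 90 = €410.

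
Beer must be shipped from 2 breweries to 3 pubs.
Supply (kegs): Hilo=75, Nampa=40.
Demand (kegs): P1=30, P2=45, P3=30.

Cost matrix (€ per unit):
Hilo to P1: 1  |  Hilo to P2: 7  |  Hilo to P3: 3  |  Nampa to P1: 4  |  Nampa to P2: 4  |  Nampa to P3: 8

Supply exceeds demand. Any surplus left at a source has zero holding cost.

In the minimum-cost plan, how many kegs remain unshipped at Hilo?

Minimum-cost shipments:
  Hilo→P1: 30 × €1 = €30
  Hilo→P2: 5 × €7 = €35
  Hilo→P3: 30 × €3 = €90
  Nampa→P2: 40 × €4 = €160
Total cost = €315.
Hilo ships 65 of its 75, leaving 10.

10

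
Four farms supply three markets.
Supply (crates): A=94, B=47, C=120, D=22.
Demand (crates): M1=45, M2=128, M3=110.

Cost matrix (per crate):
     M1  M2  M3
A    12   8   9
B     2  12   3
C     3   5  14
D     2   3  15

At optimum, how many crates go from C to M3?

Optimal shipments:
  A to M2: 31 × 8 = 248
  A to M3: 63 × 9 = 567
  B to M3: 47 × 3 = 141
  C to M1: 45 × 3 = 135
  C to M2: 75 × 5 = 375
  D to M2: 22 × 3 = 66
Total cost = 1532.
The route C→M3 is not used.

0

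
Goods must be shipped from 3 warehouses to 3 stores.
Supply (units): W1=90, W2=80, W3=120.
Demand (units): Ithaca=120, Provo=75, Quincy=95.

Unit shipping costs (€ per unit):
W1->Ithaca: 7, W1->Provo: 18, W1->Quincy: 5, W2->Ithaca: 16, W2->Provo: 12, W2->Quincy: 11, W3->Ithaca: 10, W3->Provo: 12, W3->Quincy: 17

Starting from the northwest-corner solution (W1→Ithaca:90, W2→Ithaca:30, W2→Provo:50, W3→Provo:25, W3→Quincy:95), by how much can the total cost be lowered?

1020

Current plan cost = 90·7 + 30·16 + 50·12 + 25·12 + 95·17 = €3625.
Optimal plan:
  W1->Quincy: 90 units
  W2->Provo: 75 units
  W2->Quincy: 5 units
  W3->Ithaca: 120 units
Optimal cost = €2605.
Saving = 3625 − 2605 = €1020.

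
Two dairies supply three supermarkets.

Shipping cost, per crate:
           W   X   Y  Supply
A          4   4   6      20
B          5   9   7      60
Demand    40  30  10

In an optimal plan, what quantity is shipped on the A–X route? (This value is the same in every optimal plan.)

The minimum-cost plan:
  A→X: 20 × 4 = 80
  B→W: 40 × 5 = 200
  B→X: 10 × 9 = 90
  B→Y: 10 × 7 = 70
Total cost = 440.
So A→X carries 20 crates.

20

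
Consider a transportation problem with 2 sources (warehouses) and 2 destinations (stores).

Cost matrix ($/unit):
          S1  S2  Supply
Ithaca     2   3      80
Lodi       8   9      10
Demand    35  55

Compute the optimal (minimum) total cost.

295

A cheapest plan:
  Ithaca–S1: 25 units
  Ithaca–S2: 55 units
  Lodi–S1: 10 units
Total cost = $295.
(Supply check: Ithaca ships 80; Lodi ships 10.)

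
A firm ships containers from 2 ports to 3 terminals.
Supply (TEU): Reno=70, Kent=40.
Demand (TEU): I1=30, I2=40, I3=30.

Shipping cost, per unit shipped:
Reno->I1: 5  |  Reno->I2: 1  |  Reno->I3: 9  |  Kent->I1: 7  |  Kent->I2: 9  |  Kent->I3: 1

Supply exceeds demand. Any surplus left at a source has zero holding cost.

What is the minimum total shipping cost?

220

One minimum-cost allocation:
  Reno–I1: 30 × 5 = 150
  Reno–I2: 40 × 1 = 40
  Kent–I3: 30 × 1 = 30
Total = 150 + 40 + 30 = 220.
(Supply check: Reno ships 70; Kent ships 30.)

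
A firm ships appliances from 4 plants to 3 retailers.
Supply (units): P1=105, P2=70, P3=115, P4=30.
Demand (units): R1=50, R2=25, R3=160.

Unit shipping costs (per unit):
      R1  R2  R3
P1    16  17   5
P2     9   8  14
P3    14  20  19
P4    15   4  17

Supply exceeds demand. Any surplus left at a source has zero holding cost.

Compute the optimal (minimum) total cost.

2010

A cheapest plan:
  P1->R3: 105 units
  P2->R1: 50 units
  P2->R3: 20 units
  P3->R3: 30 units
  P4->R2: 25 units
  P4->R3: 5 units
Total cost = 2010.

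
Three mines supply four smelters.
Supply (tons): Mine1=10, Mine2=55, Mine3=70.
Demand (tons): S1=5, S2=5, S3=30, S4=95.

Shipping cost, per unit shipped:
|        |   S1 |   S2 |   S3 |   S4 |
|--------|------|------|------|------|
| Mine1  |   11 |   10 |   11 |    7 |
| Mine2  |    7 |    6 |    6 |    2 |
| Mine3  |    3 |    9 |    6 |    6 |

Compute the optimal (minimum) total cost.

600

A cheapest plan:
  Mine1->S2: 5 × 10 = 50
  Mine1->S4: 5 × 7 = 35
  Mine2->S4: 55 × 2 = 110
  Mine3->S1: 5 × 3 = 15
  Mine3->S3: 30 × 6 = 180
  Mine3->S4: 35 × 6 = 210
Total = 50 + 35 + 110 + 15 + 180 + 210 = 600.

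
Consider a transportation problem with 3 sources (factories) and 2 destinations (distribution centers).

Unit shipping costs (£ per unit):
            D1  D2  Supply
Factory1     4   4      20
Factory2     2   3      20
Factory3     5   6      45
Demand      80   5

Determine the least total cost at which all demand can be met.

345

One minimum-cost allocation:
  Factory1–D1: 15 × £4 = £60
  Factory1–D2: 5 × £4 = £20
  Factory2–D1: 20 × £2 = £40
  Factory3–D1: 45 × £5 = £225
Total = 60 + 20 + 40 + 225 = £345.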